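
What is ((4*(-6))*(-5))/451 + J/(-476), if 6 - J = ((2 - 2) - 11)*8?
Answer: 7363/107338 ≈ 0.068596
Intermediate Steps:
J = 94 (J = 6 - ((2 - 2) - 11)*8 = 6 - (0 - 11)*8 = 6 - (-11)*8 = 6 - 1*(-88) = 6 + 88 = 94)
((4*(-6))*(-5))/451 + J/(-476) = ((4*(-6))*(-5))/451 + 94/(-476) = -24*(-5)*(1/451) + 94*(-1/476) = 120*(1/451) - 47/238 = 120/451 - 47/238 = 7363/107338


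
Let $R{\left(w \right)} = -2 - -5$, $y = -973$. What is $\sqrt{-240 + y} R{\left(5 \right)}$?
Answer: $3 i \sqrt{1213} \approx 104.48 i$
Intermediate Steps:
$R{\left(w \right)} = 3$ ($R{\left(w \right)} = -2 + 5 = 3$)
$\sqrt{-240 + y} R{\left(5 \right)} = \sqrt{-240 - 973} \cdot 3 = \sqrt{-1213} \cdot 3 = i \sqrt{1213} \cdot 3 = 3 i \sqrt{1213}$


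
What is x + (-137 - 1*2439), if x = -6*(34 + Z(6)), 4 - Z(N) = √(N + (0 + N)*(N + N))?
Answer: -2804 + 6*√78 ≈ -2751.0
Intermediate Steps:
Z(N) = 4 - √(N + 2*N²) (Z(N) = 4 - √(N + (0 + N)*(N + N)) = 4 - √(N + N*(2*N)) = 4 - √(N + 2*N²))
x = -228 + 6*√78 (x = -6*(34 + (4 - √(6*(1 + 2*6)))) = -6*(34 + (4 - √(6*(1 + 12)))) = -6*(34 + (4 - √(6*13))) = -6*(34 + (4 - √78)) = -6*(38 - √78) = -228 + 6*√78 ≈ -175.01)
x + (-137 - 1*2439) = (-228 + 6*√78) + (-137 - 1*2439) = (-228 + 6*√78) + (-137 - 2439) = (-228 + 6*√78) - 2576 = -2804 + 6*√78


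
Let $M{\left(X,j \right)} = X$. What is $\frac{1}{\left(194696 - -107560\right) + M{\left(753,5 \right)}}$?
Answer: $\frac{1}{303009} \approx 3.3002 \cdot 10^{-6}$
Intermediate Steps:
$\frac{1}{\left(194696 - -107560\right) + M{\left(753,5 \right)}} = \frac{1}{\left(194696 - -107560\right) + 753} = \frac{1}{\left(194696 + 107560\right) + 753} = \frac{1}{302256 + 753} = \frac{1}{303009}$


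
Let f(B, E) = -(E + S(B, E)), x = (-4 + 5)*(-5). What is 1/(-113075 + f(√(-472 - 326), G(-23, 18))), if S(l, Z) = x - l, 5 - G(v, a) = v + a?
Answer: -56540/6393543599 - I*√798/12787087198 ≈ -8.8433e-6 - 2.2092e-9*I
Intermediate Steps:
G(v, a) = 5 - a - v (G(v, a) = 5 - (v + a) = 5 - (a + v) = 5 + (-a - v) = 5 - a - v)
x = -5 (x = 1*(-5) = -5)
S(l, Z) = -5 - l
f(B, E) = 5 + B - E (f(B, E) = -(E + (-5 - B)) = -(-5 + E - B) = 5 + B - E)
1/(-113075 + f(√(-472 - 326), G(-23, 18))) = 1/(-113075 + (5 + √(-472 - 326) - (5 - 1*18 - 1*(-23)))) = 1/(-113075 + (5 + √(-798) - (5 - 18 + 23))) = 1/(-113075 + (5 + I*√798 - 1*10)) = 1/(-113075 + (5 + I*√798 - 10)) = 1/(-113075 + (-5 + I*√798)) = 1/(-113080 + I*√798)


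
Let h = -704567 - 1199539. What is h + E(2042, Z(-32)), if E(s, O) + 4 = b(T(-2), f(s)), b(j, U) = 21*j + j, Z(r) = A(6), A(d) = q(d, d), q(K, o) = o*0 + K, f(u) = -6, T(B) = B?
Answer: -1904154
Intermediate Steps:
h = -1904106
q(K, o) = K (q(K, o) = 0 + K = K)
A(d) = d
Z(r) = 6
b(j, U) = 22*j
E(s, O) = -48 (E(s, O) = -4 + 22*(-2) = -4 - 44 = -48)
h + E(2042, Z(-32)) = -1904106 - 48 = -1904154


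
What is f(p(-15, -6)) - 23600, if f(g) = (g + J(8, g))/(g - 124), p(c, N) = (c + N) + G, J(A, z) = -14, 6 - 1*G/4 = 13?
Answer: -4082737/173 ≈ -23600.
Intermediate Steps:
G = -28 (G = 24 - 4*13 = 24 - 52 = -28)
p(c, N) = -28 + N + c (p(c, N) = (c + N) - 28 = (N + c) - 28 = -28 + N + c)
f(g) = (-14 + g)/(-124 + g) (f(g) = (g - 14)/(g - 124) = (-14 + g)/(-124 + g))
f(p(-15, -6)) - 23600 = (-14 + (-28 - 6 - 15))/(-124 + (-28 - 6 - 15)) - 23600 = (-14 - 49)/(-124 - 49) - 23600 = -63/(-173) - 23600 = -1/173*(-63) - 23600 = 63/173 - 23600 = -4082737/173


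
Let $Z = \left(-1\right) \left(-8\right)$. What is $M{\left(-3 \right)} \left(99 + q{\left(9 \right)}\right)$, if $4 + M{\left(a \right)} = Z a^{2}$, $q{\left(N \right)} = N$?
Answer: $7344$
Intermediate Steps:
$Z = 8$
$M{\left(a \right)} = -4 + 8 a^{2}$
$M{\left(-3 \right)} \left(99 + q{\left(9 \right)}\right) = \left(-4 + 8 \left(-3\right)^{2}\right) \left(99 + 9\right) = \left(-4 + 8 \cdot 9\right) 108 = \left(-4 + 72\right) 108 = 68 \cdot 108 = 7344$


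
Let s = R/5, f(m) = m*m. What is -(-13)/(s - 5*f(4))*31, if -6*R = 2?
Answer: -6045/1201 ≈ -5.0333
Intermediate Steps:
R = -⅓ (R = -⅙*2 = -⅓ ≈ -0.33333)
f(m) = m²
s = -1/15 (s = -⅓/5 = -⅓*⅕ = -1/15 ≈ -0.066667)
-(-13)/(s - 5*f(4))*31 = -(-13)/(-1/15 - 5*4²)*31 = -(-13)/(-1/15 - 5*16)*31 = -(-13)/(-1/15 - 80)*31 = -(-13)/(-1201/15)*31 = -(-13)*(-15)/1201*31 = -13*15/1201*31 = -195/1201*31 = -6045/1201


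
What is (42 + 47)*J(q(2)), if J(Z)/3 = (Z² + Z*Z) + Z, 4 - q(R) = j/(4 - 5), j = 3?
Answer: 28035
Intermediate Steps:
q(R) = 7 (q(R) = 4 - 3/(4 - 5) = 4 - 3/(-1) = 4 - 3*(-1) = 4 - 1*(-3) = 4 + 3 = 7)
J(Z) = 3*Z + 6*Z² (J(Z) = 3*((Z² + Z*Z) + Z) = 3*((Z² + Z²) + Z) = 3*(2*Z² + Z) = 3*(Z + 2*Z²) = 3*Z + 6*Z²)
(42 + 47)*J(q(2)) = (42 + 47)*(3*7*(1 + 2*7)) = 89*(3*7*(1 + 14)) = 89*(3*7*15) = 89*315 = 28035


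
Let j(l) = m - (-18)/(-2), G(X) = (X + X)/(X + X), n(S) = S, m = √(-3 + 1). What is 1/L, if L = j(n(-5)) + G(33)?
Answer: -4/33 - I*√2/66 ≈ -0.12121 - 0.021427*I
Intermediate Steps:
m = I*√2 (m = √(-2) = I*√2 ≈ 1.4142*I)
G(X) = 1 (G(X) = (2*X)/((2*X)) = (2*X)*(1/(2*X)) = 1)
j(l) = -9 + I*√2 (j(l) = I*√2 - (-18)/(-2) = I*√2 - (-18)*(-1)/2 = I*√2 - 1*9 = I*√2 - 9 = -9 + I*√2)
L = -8 + I*√2 (L = (-9 + I*√2) + 1 = -8 + I*√2 ≈ -8.0 + 1.4142*I)
1/L = 1/(-8 + I*√2)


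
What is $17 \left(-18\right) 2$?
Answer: $-612$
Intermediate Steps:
$17 \left(-18\right) 2 = \left(-306\right) 2 = -612$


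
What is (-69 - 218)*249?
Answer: -71463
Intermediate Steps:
(-69 - 218)*249 = -287*249 = -71463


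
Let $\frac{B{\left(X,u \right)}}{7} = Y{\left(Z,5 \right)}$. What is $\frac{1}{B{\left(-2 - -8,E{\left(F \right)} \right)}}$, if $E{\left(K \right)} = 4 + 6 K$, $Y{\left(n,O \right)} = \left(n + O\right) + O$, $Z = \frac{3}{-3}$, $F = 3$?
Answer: $\frac{1}{63} \approx 0.015873$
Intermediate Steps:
$Z = -1$ ($Z = 3 \left(- \frac{1}{3}\right) = -1$)
$Y{\left(n,O \right)} = n + 2 O$ ($Y{\left(n,O \right)} = \left(O + n\right) + O = n + 2 O$)
$B{\left(X,u \right)} = 63$ ($B{\left(X,u \right)} = 7 \left(-1 + 2 \cdot 5\right) = 7 \left(-1 + 10\right) = 7 \cdot 9 = 63$)
$\frac{1}{B{\left(-2 - -8,E{\left(F \right)} \right)}} = \frac{1}{63}$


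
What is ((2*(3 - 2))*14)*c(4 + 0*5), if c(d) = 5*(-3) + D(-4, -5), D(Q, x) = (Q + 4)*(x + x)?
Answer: -420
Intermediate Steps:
D(Q, x) = 2*x*(4 + Q) (D(Q, x) = (4 + Q)*(2*x) = 2*x*(4 + Q))
c(d) = -15 (c(d) = 5*(-3) + 2*(-5)*(4 - 4) = -15 + 2*(-5)*0 = -15 + 0 = -15)
((2*(3 - 2))*14)*c(4 + 0*5) = ((2*(3 - 2))*14)*(-15) = ((2*1)*14)*(-15) = (2*14)*(-15) = 28*(-15) = -420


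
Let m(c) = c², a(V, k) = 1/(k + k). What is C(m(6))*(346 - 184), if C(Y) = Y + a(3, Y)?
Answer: 23337/4 ≈ 5834.3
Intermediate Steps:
a(V, k) = 1/(2*k)
C(Y) = Y + 1/(2*Y)
C(m(6))*(346 - 184) = (6² + 1/(2*(6²)))*(346 - 184) = (36 + (½)/36)*162 = (36 + (½)*(1/36))*162 = (36 + 1/72)*162 = (2593/72)*162 = 23337/4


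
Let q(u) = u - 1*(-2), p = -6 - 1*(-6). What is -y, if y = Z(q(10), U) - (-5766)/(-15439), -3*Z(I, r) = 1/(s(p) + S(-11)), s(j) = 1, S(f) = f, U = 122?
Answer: 157541/463170 ≈ 0.34014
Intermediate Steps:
p = 0 (p = -6 + 6 = 0)
q(u) = 2 + u (q(u) = u + 2 = 2 + u)
Z(I, r) = 1/30 (Z(I, r) = -1/(3*(1 - 11)) = -1/3/(-10) = -1/3*(-1/10) = 1/30)
y = -157541/463170 (y = 1/30 - (-5766)/(-15439) = 1/30 - (-5766)*(-1)/15439 = 1/30 - 1*5766/15439 = 1/30 - 5766/15439 = -157541/463170 ≈ -0.34014)
-y = -1*(-157541/463170) = 157541/463170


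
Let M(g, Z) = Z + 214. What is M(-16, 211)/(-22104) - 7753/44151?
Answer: -63378829/325304568 ≈ -0.19483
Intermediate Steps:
M(g, Z) = 214 + Z
M(-16, 211)/(-22104) - 7753/44151 = (214 + 211)/(-22104) - 7753/44151 = 425*(-1/22104) - 7753*1/44151 = -425/22104 - 7753/44151 = -63378829/325304568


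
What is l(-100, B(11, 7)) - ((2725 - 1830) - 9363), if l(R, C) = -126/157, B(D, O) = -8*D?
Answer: 1329350/157 ≈ 8467.2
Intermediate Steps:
l(R, C) = -126/157 (l(R, C) = -126*1/157 = -126/157)
l(-100, B(11, 7)) - ((2725 - 1830) - 9363) = -126/157 - ((2725 - 1830) - 9363) = -126/157 - (895 - 9363) = -126/157 - 1*(-8468) = -126/157 + 8468 = 1329350/157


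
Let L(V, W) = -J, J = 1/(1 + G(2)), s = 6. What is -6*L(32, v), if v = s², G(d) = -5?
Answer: -3/2 ≈ -1.5000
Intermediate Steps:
v = 36 (v = 6² = 36)
J = -¼ (J = 1/(1 - 5) = 1/(-4) = -¼ ≈ -0.25000)
L(V, W) = ¼ (L(V, W) = -1*(-¼) = ¼)
-6*L(32, v) = -6*¼ = -3/2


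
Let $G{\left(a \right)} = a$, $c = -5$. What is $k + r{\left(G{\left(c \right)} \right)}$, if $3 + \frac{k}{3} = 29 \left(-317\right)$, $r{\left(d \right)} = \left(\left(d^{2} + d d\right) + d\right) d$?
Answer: $-27813$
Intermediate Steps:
$r{\left(d \right)} = d \left(d + 2 d^{2}\right)$ ($r{\left(d \right)} = \left(\left(d^{2} + d^{2}\right) + d\right) d = \left(2 d^{2} + d\right) d = \left(d + 2 d^{2}\right) d = d \left(d + 2 d^{2}\right)$)
$k = -27588$ ($k = -9 + 3 \cdot 29 \left(-317\right) = -9 + 3 \left(-9193\right) = -9 - 27579 = -27588$)
$k + r{\left(G{\left(c \right)} \right)} = -27588 + \left(-5\right)^{2} \left(1 + 2 \left(-5\right)\right) = -27588 + 25 \left(1 - 10\right) = -27588 + 25 \left(-9\right) = -27588 - 225 = -27813$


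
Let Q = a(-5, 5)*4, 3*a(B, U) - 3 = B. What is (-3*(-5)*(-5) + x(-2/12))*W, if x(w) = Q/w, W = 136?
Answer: -8024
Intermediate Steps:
a(B, U) = 1 + B/3
Q = -8/3 (Q = (1 + (⅓)*(-5))*4 = (1 - 5/3)*4 = -⅔*4 = -8/3 ≈ -2.6667)
x(w) = -8/(3*w)
(-3*(-5)*(-5) + x(-2/12))*W = (-3*(-5)*(-5) - 8/(3*((-2/12))))*136 = (15*(-5) - 8/(3*((-2*1/12))))*136 = (-75 - 8/(3*(-⅙)))*136 = (-75 - 8/3*(-6))*136 = (-75 + 16)*136 = -59*136 = -8024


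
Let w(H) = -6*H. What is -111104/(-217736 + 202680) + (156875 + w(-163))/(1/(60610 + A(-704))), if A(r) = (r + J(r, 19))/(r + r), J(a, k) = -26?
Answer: 6338158886562341/662464 ≈ 9.5676e+9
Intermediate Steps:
A(r) = (-26 + r)/(2*r) (A(r) = (r - 26)/(r + r) = (-26 + r)/((2*r)) = (-26 + r)*(1/(2*r)) = (-26 + r)/(2*r))
-111104/(-217736 + 202680) + (156875 + w(-163))/(1/(60610 + A(-704))) = -111104/(-217736 + 202680) + (156875 - 6*(-163))/(1/(60610 + (½)*(-26 - 704)/(-704))) = -111104/(-15056) + (156875 + 978)/(1/(60610 + (½)*(-1/704)*(-730))) = -111104*(-1/15056) + 157853/(1/(60610 + 365/704)) = 6944/941 + 157853/(1/(42669805/704)) = 6944/941 + 157853/(704/42669805) = 6944/941 + 157853*(42669805/704) = 6944/941 + 6735556728665/704 = 6338158886562341/662464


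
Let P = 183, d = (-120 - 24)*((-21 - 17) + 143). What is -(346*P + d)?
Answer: -48198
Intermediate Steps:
d = -15120 (d = -144*(-38 + 143) = -144*105 = -15120)
-(346*P + d) = -(346*183 - 15120) = -(63318 - 15120) = -1*48198 = -48198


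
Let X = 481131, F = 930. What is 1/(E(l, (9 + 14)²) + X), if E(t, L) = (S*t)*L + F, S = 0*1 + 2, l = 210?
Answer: 1/704241 ≈ 1.4200e-6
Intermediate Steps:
S = 2 (S = 0 + 2 = 2)
E(t, L) = 930 + 2*L*t (E(t, L) = (2*t)*L + 930 = 2*L*t + 930 = 930 + 2*L*t)
1/(E(l, (9 + 14)²) + X) = 1/((930 + 2*(9 + 14)²*210) + 481131) = 1/((930 + 2*23²*210) + 481131) = 1/((930 + 2*529*210) + 481131) = 1/((930 + 222180) + 481131) = 1/(223110 + 481131) = 1/704241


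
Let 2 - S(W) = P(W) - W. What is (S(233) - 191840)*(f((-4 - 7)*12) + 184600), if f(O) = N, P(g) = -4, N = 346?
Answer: -35435838546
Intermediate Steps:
f(O) = 346
S(W) = 6 + W (S(W) = 2 - (-4 - W) = 2 + (4 + W) = 6 + W)
(S(233) - 191840)*(f((-4 - 7)*12) + 184600) = ((6 + 233) - 191840)*(346 + 184600) = (239 - 191840)*184946 = -191601*184946 = -35435838546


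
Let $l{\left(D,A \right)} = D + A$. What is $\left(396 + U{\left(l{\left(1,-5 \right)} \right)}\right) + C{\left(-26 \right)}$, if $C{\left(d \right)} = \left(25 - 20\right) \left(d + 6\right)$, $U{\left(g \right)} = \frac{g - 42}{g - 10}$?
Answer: $\frac{2095}{7} \approx 299.29$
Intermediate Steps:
$l{\left(D,A \right)} = A + D$
$U{\left(g \right)} = \frac{-42 + g}{-10 + g}$
$C{\left(d \right)} = 30 + 5 d$ ($C{\left(d \right)} = 5 \left(6 + d\right) = 30 + 5 d$)
$\left(396 + U{\left(l{\left(1,-5 \right)} \right)}\right) + C{\left(-26 \right)} = \left(396 + \frac{-42 + \left(-5 + 1\right)}{-10 + \left(-5 + 1\right)}\right) + \left(30 + 5 \left(-26\right)\right) = \left(396 + \frac{-42 - 4}{-10 - 4}\right) + \left(30 - 130\right) = \left(396 + \frac{1}{-14} \left(-46\right)\right) - 100 = \left(396 - - \frac{23}{7}\right) - 100 = \left(396 + \frac{23}{7}\right) - 100 = \frac{2795}{7} - 100 = \frac{2095}{7}$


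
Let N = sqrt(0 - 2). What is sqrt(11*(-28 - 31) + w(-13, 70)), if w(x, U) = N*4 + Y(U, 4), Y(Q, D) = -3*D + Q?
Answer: sqrt(-591 + 4*I*sqrt(2)) ≈ 0.1163 + 24.311*I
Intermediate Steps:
N = I*sqrt(2) (N = sqrt(-2) = I*sqrt(2) ≈ 1.4142*I)
Y(Q, D) = Q - 3*D
w(x, U) = -12 + U + 4*I*sqrt(2) (w(x, U) = (I*sqrt(2))*4 + (U - 3*4) = 4*I*sqrt(2) + (U - 12) = 4*I*sqrt(2) + (-12 + U) = -12 + U + 4*I*sqrt(2))
sqrt(11*(-28 - 31) + w(-13, 70)) = sqrt(11*(-28 - 31) + (-12 + 70 + 4*I*sqrt(2))) = sqrt(11*(-59) + (58 + 4*I*sqrt(2))) = sqrt(-649 + (58 + 4*I*sqrt(2))) = sqrt(-591 + 4*I*sqrt(2))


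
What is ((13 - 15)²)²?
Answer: 16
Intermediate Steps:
((13 - 15)²)² = ((-2)²)² = 4² = 16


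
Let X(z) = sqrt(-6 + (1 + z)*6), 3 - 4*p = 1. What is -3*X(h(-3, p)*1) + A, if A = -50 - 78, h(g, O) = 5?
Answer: -128 - 3*sqrt(30) ≈ -144.43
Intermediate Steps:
p = 1/2 (p = 3/4 - 1/4*1 = 3/4 - 1/4 = 1/2 ≈ 0.50000)
X(z) = sqrt(6)*sqrt(z) (X(z) = sqrt(-6 + (6 + 6*z)) = sqrt(6*z) = sqrt(6)*sqrt(z))
A = -128
-3*X(h(-3, p)*1) + A = -3*sqrt(6)*sqrt(5*1) - 128 = -3*sqrt(6)*sqrt(5) - 128 = -3*sqrt(30) - 128 = -128 - 3*sqrt(30)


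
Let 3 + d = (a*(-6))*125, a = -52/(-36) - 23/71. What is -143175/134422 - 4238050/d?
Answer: 121317644648475/24147433658 ≈ 5024.0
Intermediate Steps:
a = 716/639 (a = -52*(-1/36) - 23*1/71 = 13/9 - 23/71 = 716/639 ≈ 1.1205)
d = -179639/213 (d = -3 + ((716/639)*(-6))*125 = -3 - 1432/213*125 = -3 - 179000/213 = -179639/213 ≈ -843.38)
-143175/134422 - 4238050/d = -143175/134422 - 4238050/(-179639/213) = -143175*1/134422 - 4238050*(-213/179639) = -143175/134422 + 902704650/179639 = 121317644648475/24147433658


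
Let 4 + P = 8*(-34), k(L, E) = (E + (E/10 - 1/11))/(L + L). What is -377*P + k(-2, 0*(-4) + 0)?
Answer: 4578289/44 ≈ 1.0405e+5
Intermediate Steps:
k(L, E) = (-1/11 + 11*E/10)/(2*L) (k(L, E) = (E + (E*(⅒) - 1*1/11))/((2*L)) = (E + (E/10 - 1/11))*(1/(2*L)) = (E + (-1/11 + E/10))*(1/(2*L)) = (-1/11 + 11*E/10)*(1/(2*L)) = (-1/11 + 11*E/10)/(2*L))
P = -276 (P = -4 + 8*(-34) = -4 - 272 = -276)
-377*P + k(-2, 0*(-4) + 0) = -377*(-276) + (1/220)*(-10 + 121*(0*(-4) + 0))/(-2) = 104052 + (1/220)*(-½)*(-10 + 121*(0 + 0)) = 104052 + (1/220)*(-½)*(-10 + 121*0) = 104052 + (1/220)*(-½)*(-10 + 0) = 104052 + (1/220)*(-½)*(-10) = 104052 + 1/44 = 4578289/44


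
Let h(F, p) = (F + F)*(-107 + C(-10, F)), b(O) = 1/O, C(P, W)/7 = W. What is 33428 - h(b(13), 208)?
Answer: 5652100/169 ≈ 33444.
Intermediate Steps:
C(P, W) = 7*W
h(F, p) = 2*F*(-107 + 7*F) (h(F, p) = (F + F)*(-107 + 7*F) = (2*F)*(-107 + 7*F) = 2*F*(-107 + 7*F))
33428 - h(b(13), 208) = 33428 - 2*(-107 + 7/13)/13 = 33428 - 2*(-1384)/(13*13) = 33428 - 1*(-2768/169) = 33428 + 2768/169 = 5652100/169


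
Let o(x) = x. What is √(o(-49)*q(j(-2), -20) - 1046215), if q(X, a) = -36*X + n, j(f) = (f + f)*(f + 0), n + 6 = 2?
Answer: 29*I*√1227 ≈ 1015.8*I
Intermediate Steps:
n = -4 (n = -6 + 2 = -4)
j(f) = 2*f² (j(f) = (2*f)*f = 2*f²)
q(X, a) = -4 - 36*X (q(X, a) = -36*X - 4 = -4 - 36*X)
√(o(-49)*q(j(-2), -20) - 1046215) = √(-49*(-4 - 72*(-2)²) - 1046215) = √(-49*(-4 - 72*4) - 1046215) = √(-49*(-4 - 36*8) - 1046215) = √(-49*(-4 - 288) - 1046215) = √(-49*(-292) - 1046215) = √(14308 - 1046215) = √(-1031907) = 29*I*√1227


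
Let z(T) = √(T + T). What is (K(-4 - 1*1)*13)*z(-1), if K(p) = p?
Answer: -65*I*√2 ≈ -91.924*I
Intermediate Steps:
z(T) = √2*√T (z(T) = √(2*T) = √2*√T)
(K(-4 - 1*1)*13)*z(-1) = ((-4 - 1*1)*13)*(√2*√(-1)) = ((-4 - 1)*13)*(√2*I) = (-5*13)*(I*√2) = -65*I*√2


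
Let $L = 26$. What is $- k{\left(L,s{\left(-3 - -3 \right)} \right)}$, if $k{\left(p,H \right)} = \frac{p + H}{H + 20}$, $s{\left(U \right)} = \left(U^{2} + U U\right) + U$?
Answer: $- \frac{13}{10} \approx -1.3$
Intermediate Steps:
$s{\left(U \right)} = U + 2 U^{2}$ ($s{\left(U \right)} = \left(U^{2} + U^{2}\right) + U = 2 U^{2} + U = U + 2 U^{2}$)
$k{\left(p,H \right)} = \frac{H + p}{20 + H}$
$- k{\left(L,s{\left(-3 - -3 \right)} \right)} = - \frac{\left(-3 - -3\right) \left(1 + 2 \left(-3 - -3\right)\right) + 26}{20 + \left(-3 - -3\right) \left(1 + 2 \left(-3 - -3\right)\right)} = - \frac{\left(-3 + 3\right) \left(1 + 2 \left(-3 + 3\right)\right) + 26}{20 + \left(-3 + 3\right) \left(1 + 2 \left(-3 + 3\right)\right)} = - \frac{0 \left(1 + 2 \cdot 0\right) + 26}{20 + 0 \left(1 + 2 \cdot 0\right)} = - \frac{0 \left(1 + 0\right) + 26}{20 + 0 \left(1 + 0\right)} = - \frac{0 \cdot 1 + 26}{20 + 0 \cdot 1} = - \frac{0 + 26}{20 + 0} = - \frac{26}{20} = \left(-1\right) \frac{13}{10} = - \frac{13}{10}$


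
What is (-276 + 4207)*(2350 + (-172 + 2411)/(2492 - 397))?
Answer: 19362097259/2095 ≈ 9.2420e+6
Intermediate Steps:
(-276 + 4207)*(2350 + (-172 + 2411)/(2492 - 397)) = 3931*(2350 + 2239/2095) = 3931*(4925489/2095) = 19362097259/2095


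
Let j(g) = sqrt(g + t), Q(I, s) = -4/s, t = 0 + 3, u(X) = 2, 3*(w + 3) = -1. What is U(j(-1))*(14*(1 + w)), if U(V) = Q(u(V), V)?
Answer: 196*sqrt(2)/3 ≈ 92.395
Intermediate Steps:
w = -10/3 (w = -3 + (1/3)*(-1) = -3 - 1/3 = -10/3 ≈ -3.3333)
t = 3
j(g) = sqrt(3 + g) (j(g) = sqrt(g + 3) = sqrt(3 + g))
U(V) = -4/V
U(j(-1))*(14*(1 + w)) = (-4/sqrt(3 - 1))*(14*(1 - 10/3)) = (-4*sqrt(2)/2)*(14*(-7/3)) = -2*sqrt(2)*(-98/3) = 196*sqrt(2)/3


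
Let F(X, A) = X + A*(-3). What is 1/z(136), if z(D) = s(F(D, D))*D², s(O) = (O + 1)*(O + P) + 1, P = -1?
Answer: 1/1368408064 ≈ 7.3078e-10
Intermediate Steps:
F(X, A) = X - 3*A
s(O) = 1 + (1 + O)*(-1 + O) (s(O) = (O + 1)*(O - 1) + 1 = (1 + O)*(-1 + O) + 1 = 1 + (1 + O)*(-1 + O))
z(D) = 4*D⁴ (z(D) = (D - 3*D)²*D² = (-2*D)²*D² = (4*D²)*D² = 4*D⁴)
1/z(136) = 1/(4*136⁴) = 1/(4*342102016) = 1/1368408064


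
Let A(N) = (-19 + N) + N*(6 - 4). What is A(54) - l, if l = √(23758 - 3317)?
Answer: 143 - √20441 ≈ 0.027975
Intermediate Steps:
A(N) = -19 + 3*N (A(N) = (-19 + N) + N*2 = (-19 + N) + 2*N = -19 + 3*N)
l = √20441 ≈ 142.97
A(54) - l = (-19 + 3*54) - √20441 = (-19 + 162) - √20441 = 143 - √20441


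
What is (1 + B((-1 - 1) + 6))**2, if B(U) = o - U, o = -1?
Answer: 16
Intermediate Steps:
B(U) = -1 - U
(1 + B((-1 - 1) + 6))**2 = (1 + (-1 - ((-1 - 1) + 6)))**2 = (1 + (-1 - (-2 + 6)))**2 = (1 + (-1 - 1*4))**2 = (1 + (-1 - 4))**2 = (1 - 5)**2 = (-4)**2 = 16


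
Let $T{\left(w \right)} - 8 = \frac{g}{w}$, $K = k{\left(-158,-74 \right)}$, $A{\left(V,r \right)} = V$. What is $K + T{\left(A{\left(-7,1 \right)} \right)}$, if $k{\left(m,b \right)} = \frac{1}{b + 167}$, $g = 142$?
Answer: $- \frac{7991}{651} \approx -12.275$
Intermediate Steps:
$k{\left(m,b \right)} = \frac{1}{167 + b}$
$K = \frac{1}{93}$ ($K = \frac{1}{167 - 74} = \frac{1}{93} \approx 0.010753$)
$T{\left(w \right)} = 8 + \frac{142}{w}$
$K + T{\left(A{\left(-7,1 \right)} \right)} = \frac{1}{93} + \left(8 + \frac{142}{-7}\right) = \frac{1}{93} + \left(8 + 142 \left(- \frac{1}{7}\right)\right) = \frac{1}{93} + \left(8 - \frac{142}{7}\right) = \frac{1}{93} - \frac{86}{7} = - \frac{7991}{651}$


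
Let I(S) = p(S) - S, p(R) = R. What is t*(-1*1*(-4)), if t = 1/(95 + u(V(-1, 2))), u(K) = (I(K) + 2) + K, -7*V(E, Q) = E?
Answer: 7/170 ≈ 0.041176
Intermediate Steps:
V(E, Q) = -E/7
I(S) = 0 (I(S) = S - S = 0)
u(K) = 2 + K (u(K) = (0 + 2) + K = 2 + K)
t = 7/680 (t = 1/(95 + (2 - ⅐*(-1))) = 1/(95 + (2 + ⅐)) = 1/(95 + 15/7) = 1/(680/7) = 7/680 ≈ 0.010294)
t*(-1*1*(-4)) = 7*(-1*1*(-4))/680 = 7*(-1*(-4))/680 = (7/680)*4 = 7/170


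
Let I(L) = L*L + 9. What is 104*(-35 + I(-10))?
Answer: 7696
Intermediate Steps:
I(L) = 9 + L² (I(L) = L² + 9 = 9 + L²)
104*(-35 + I(-10)) = 104*(-35 + (9 + (-10)²)) = 104*(-35 + (9 + 100)) = 104*(-35 + 109) = 104*74 = 7696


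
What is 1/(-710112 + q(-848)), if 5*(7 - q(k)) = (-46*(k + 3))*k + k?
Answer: 5/29412083 ≈ 1.7000e-7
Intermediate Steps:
q(k) = 7 - k/5 - k*(-138 - 46*k)/5 (q(k) = 7 - ((-46*(k + 3))*k + k)/5 = 7 - ((-46*(3 + k))*k + k)/5 = 7 - ((-138 - 46*k)*k + k)/5 = 7 - (k*(-138 - 46*k) + k)/5 = 7 - (k + k*(-138 - 46*k))/5 = 7 + (-k/5 - k*(-138 - 46*k)/5) = 7 - k/5 - k*(-138 - 46*k)/5)
1/(-710112 + q(-848)) = 1/(-710112 + (7 + (46/5)*(-848)² + (137/5)*(-848))) = 1/(-710112 + (7 + (46/5)*719104 - 116176/5)) = 1/(-710112 + (7 + 33078784/5 - 116176/5)) = 1/(-710112 + 32962643/5) = 1/(29412083/5) = 5/29412083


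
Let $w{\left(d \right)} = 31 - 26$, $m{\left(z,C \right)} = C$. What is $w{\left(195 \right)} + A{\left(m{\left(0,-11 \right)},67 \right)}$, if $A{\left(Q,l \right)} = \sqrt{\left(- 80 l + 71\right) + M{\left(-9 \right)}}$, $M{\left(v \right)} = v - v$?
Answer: $5 + i \sqrt{5289} \approx 5.0 + 72.725 i$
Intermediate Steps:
$M{\left(v \right)} = 0$
$w{\left(d \right)} = 5$ ($w{\left(d \right)} = 31 - 26 = 5$)
$A{\left(Q,l \right)} = \sqrt{71 - 80 l}$ ($A{\left(Q,l \right)} = \sqrt{\left(- 80 l + 71\right) + 0} = \sqrt{\left(71 - 80 l\right) + 0} = \sqrt{71 - 80 l}$)
$w{\left(195 \right)} + A{\left(m{\left(0,-11 \right)},67 \right)} = 5 + \sqrt{71 - 5360} = 5 + \sqrt{-5289} = 5 + i \sqrt{5289}$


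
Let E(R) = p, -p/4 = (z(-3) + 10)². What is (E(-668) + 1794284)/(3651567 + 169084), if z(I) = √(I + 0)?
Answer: 1793896/3820651 - 80*I*√3/3820651 ≈ 0.46953 - 3.6267e-5*I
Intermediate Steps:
z(I) = √I
p = -4*(10 + I*√3)² (p = -4*(√(-3) + 10)² = -4*(I*√3 + 10)² = -4*(10 + I*√3)² ≈ -388.0 - 138.56*I)
E(R) = -388 - 80*I*√3
(E(-668) + 1794284)/(3651567 + 169084) = ((-388 - 80*I*√3) + 1794284)/(3651567 + 169084) = (1793896 - 80*I*√3)/3820651 = (1793896 - 80*I*√3)*(1/3820651) = 1793896/3820651 - 80*I*√3/3820651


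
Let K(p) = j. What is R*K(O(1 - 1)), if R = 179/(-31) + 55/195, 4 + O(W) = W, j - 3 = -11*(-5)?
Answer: -385120/1209 ≈ -318.54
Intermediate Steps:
j = 58 (j = 3 - 11*(-5) = 3 + 55 = 58)
O(W) = -4 + W
K(p) = 58
R = -6640/1209 (R = 179*(-1/31) + 55*(1/195) = -179/31 + 11/39 = -6640/1209 ≈ -5.4921)
R*K(O(1 - 1)) = -6640/1209*58 = -385120/1209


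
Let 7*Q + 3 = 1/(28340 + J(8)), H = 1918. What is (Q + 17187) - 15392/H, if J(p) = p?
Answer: 467011358785/27185732 ≈ 17179.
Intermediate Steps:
Q = -12149/28348 (Q = -3/7 + 1/(7*(28340 + 8)) = -3/7 + (⅐)/28348 = -3/7 + (⅐)*(1/28348) = -3/7 + 1/198436 = -12149/28348 ≈ -0.42857)
(Q + 17187) - 15392/H = (-12149/28348 + 17187) - 15392/1918 = 487204927/28348 - 15392*1/1918 = 487204927/28348 - 7696/959 = 467011358785/27185732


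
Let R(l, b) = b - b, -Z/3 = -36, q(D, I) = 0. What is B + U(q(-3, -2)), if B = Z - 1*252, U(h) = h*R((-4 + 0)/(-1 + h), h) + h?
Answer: -144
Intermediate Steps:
Z = 108 (Z = -3*(-36) = 108)
R(l, b) = 0
U(h) = h (U(h) = h*0 + h = 0 + h = h)
B = -144 (B = 108 - 1*252 = 108 - 252 = -144)
B + U(q(-3, -2)) = -144 + 0 = -144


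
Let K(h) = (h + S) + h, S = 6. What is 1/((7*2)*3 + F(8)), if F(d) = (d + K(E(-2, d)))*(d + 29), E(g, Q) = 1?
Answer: 1/634 ≈ 0.0015773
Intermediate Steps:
K(h) = 6 + 2*h (K(h) = (h + 6) + h = (6 + h) + h = 6 + 2*h)
F(d) = (8 + d)*(29 + d) (F(d) = (d + (6 + 2*1))*(d + 29) = (d + (6 + 2))*(29 + d) = (d + 8)*(29 + d) = (8 + d)*(29 + d))
1/((7*2)*3 + F(8)) = 1/((7*2)*3 + (232 + 8² + 37*8)) = 1/(14*3 + (232 + 64 + 296)) = 1/(42 + 592) = 1/634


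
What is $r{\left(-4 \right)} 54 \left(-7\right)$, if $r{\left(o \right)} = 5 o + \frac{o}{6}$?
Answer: $7812$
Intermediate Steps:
$r{\left(o \right)} = \frac{31 o}{6}$ ($r{\left(o \right)} = 5 o + o \frac{1}{6} = 5 o + \frac{o}{6} = \frac{31 o}{6}$)
$r{\left(-4 \right)} 54 \left(-7\right) = \frac{31}{6} \left(-4\right) 54 \left(-7\right) = \left(- \frac{62}{3}\right) 54 \left(-7\right) = \left(-1116\right) \left(-7\right) = 7812$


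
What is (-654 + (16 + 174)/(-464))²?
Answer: 23050223329/53824 ≈ 4.2825e+5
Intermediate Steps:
(-654 + (16 + 174)/(-464))² = (-654 + 190*(-1/464))² = (-654 - 95/232)² = (-151823/232)² = 23050223329/53824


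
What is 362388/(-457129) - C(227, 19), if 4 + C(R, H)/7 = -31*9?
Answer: 905210161/457129 ≈ 1980.2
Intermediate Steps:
C(R, H) = -1981 (C(R, H) = -28 + 7*(-31*9) = -28 + 7*(-279) = -28 - 1953 = -1981)
362388/(-457129) - C(227, 19) = 362388/(-457129) - 1*(-1981) = 362388*(-1/457129) + 1981 = -362388/457129 + 1981 = 905210161/457129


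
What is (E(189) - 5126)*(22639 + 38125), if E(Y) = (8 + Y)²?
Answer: 2046713812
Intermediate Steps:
(E(189) - 5126)*(22639 + 38125) = ((8 + 189)² - 5126)*(22639 + 38125) = (197² - 5126)*60764 = (38809 - 5126)*60764 = 33683*60764 = 2046713812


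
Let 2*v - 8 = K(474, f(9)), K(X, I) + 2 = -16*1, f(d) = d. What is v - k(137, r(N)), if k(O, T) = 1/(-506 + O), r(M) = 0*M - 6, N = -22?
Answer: -1844/369 ≈ -4.9973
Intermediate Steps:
K(X, I) = -18 (K(X, I) = -2 - 16*1 = -2 - 16 = -18)
r(M) = -6 (r(M) = 0 - 6 = -6)
v = -5 (v = 4 + (½)*(-18) = 4 - 9 = -5)
v - k(137, r(N)) = -5 - 1/(-506 + 137) = -5 - 1/(-369) = -5 - 1*(-1/369) = -5 + 1/369 = -1844/369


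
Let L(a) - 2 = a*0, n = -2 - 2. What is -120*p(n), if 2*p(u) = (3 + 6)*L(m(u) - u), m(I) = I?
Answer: -1080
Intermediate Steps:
n = -4
L(a) = 2 (L(a) = 2 + a*0 = 2 + 0 = 2)
p(u) = 9 (p(u) = ((3 + 6)*2)/2 = (9*2)/2 = (1/2)*18 = 9)
-120*p(n) = -120*9 = -1080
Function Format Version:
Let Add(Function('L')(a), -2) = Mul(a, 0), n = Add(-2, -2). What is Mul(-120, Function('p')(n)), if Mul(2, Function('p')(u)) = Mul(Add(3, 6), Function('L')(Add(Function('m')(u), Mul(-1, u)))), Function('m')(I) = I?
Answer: -1080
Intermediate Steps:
n = -4
Function('L')(a) = 2 (Function('L')(a) = Add(2, Mul(a, 0)) = Add(2, 0) = 2)
Function('p')(u) = 9 (Function('p')(u) = Mul(Rational(1, 2), Mul(Add(3, 6), 2)) = Mul(Rational(1, 2), Mul(9, 2)) = Mul(Rational(1, 2), 18) = 9)
Mul(-120, Function('p')(n)) = Mul(-120, 9) = -1080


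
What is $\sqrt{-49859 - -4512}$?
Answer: $i \sqrt{45347} \approx 212.95 i$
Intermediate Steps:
$\sqrt{-49859 - -4512} = \sqrt{-49859 + \left(-7470 + 11982\right)} = \sqrt{-49859 + 4512} = \sqrt{-45347} = i \sqrt{45347}$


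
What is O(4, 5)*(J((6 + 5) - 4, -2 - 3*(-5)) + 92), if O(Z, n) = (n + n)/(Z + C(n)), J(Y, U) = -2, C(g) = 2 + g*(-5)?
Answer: -900/19 ≈ -47.368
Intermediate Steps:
C(g) = 2 - 5*g
O(Z, n) = 2*n/(2 + Z - 5*n) (O(Z, n) = (n + n)/(Z + (2 - 5*n)) = (2*n)/(2 + Z - 5*n) = 2*n/(2 + Z - 5*n))
O(4, 5)*(J((6 + 5) - 4, -2 - 3*(-5)) + 92) = (2*5/(2 + 4 - 5*5))*(-2 + 92) = (2*5/(2 + 4 - 25))*90 = (2*5/(-19))*90 = (2*5*(-1/19))*90 = -10/19*90 = -900/19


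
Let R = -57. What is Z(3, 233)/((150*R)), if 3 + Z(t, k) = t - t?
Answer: 1/2850 ≈ 0.00035088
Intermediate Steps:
Z(t, k) = -3 (Z(t, k) = -3 + (t - t) = -3 + 0 = -3)
Z(3, 233)/((150*R)) = -3/(150*(-57)) = -3/(-8550) = -3*(-1/8550) = 1/2850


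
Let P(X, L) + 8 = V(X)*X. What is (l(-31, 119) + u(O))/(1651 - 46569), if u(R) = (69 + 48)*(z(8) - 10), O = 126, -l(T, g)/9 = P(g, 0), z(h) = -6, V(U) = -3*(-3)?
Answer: 11439/44918 ≈ 0.25466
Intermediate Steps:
V(U) = 9
P(X, L) = -8 + 9*X
l(T, g) = 72 - 81*g (l(T, g) = -9*(-8 + 9*g) = 72 - 81*g)
u(R) = -1872 (u(R) = (69 + 48)*(-6 - 10) = 117*(-16) = -1872)
(l(-31, 119) + u(O))/(1651 - 46569) = ((72 - 81*119) - 1872)/(1651 - 46569) = ((72 - 9639) - 1872)/(-44918) = (-9567 - 1872)*(-1/44918) = -11439*(-1/44918) = 11439/44918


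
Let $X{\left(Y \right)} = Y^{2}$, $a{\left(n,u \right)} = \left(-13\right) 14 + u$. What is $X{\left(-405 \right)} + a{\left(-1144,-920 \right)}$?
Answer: $162923$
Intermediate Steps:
$a{\left(n,u \right)} = -182 + u$
$X{\left(-405 \right)} + a{\left(-1144,-920 \right)} = \left(-405\right)^{2} - 1102 = 164025 - 1102 = 162923$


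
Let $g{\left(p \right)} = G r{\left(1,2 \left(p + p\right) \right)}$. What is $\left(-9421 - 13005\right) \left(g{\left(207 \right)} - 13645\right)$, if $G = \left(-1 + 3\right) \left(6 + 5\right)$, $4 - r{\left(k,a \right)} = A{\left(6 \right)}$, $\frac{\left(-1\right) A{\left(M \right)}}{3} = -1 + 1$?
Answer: $304029282$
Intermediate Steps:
$A{\left(M \right)} = 0$ ($A{\left(M \right)} = - 3 \left(-1 + 1\right) = \left(-3\right) 0 = 0$)
$r{\left(k,a \right)} = 4$ ($r{\left(k,a \right)} = 4 - 0 = 4 + 0 = 4$)
$G = 22$ ($G = 2 \cdot 11 = 22$)
$g{\left(p \right)} = 88$ ($g{\left(p \right)} = 22 \cdot 4 = 88$)
$\left(-9421 - 13005\right) \left(g{\left(207 \right)} - 13645\right) = \left(-9421 - 13005\right) \left(88 - 13645\right) = \left(-22426\right) \left(-13557\right) = 304029282$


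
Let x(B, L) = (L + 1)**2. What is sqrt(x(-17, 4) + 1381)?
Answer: sqrt(1406) ≈ 37.497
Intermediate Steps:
x(B, L) = (1 + L)**2
sqrt(x(-17, 4) + 1381) = sqrt((1 + 4)**2 + 1381) = sqrt(5**2 + 1381) = sqrt(25 + 1381) = sqrt(1406)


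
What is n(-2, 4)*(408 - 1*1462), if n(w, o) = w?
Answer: 2108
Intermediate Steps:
n(-2, 4)*(408 - 1*1462) = -2*(408 - 1*1462) = -2*(408 - 1462) = -2*(-1054) = 2108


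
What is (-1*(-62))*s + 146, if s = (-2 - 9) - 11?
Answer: -1218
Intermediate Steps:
s = -22 (s = -11 - 11 = -22)
(-1*(-62))*s + 146 = -1*(-62)*(-22) + 146 = 62*(-22) + 146 = -1364 + 146 = -1218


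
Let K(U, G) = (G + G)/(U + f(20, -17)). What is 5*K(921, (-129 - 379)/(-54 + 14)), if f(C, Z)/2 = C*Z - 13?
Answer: 127/215 ≈ 0.59070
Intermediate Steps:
f(C, Z) = -26 + 2*C*Z (f(C, Z) = 2*(C*Z - 13) = 2*(-13 + C*Z) = -26 + 2*C*Z)
K(U, G) = 2*G/(-706 + U) (K(U, G) = (G + G)/(U + (-26 + 2*20*(-17))) = (2*G)/(U + (-26 - 680)) = (2*G)/(U - 706) = (2*G)/(-706 + U) = 2*G/(-706 + U))
5*K(921, (-129 - 379)/(-54 + 14)) = 5*(2*((-129 - 379)/(-54 + 14))/(-706 + 921)) = 5*(2*(-508/(-40))/215) = 5*(2*(-508*(-1/40))*(1/215)) = 5*(2*(127/10)*(1/215)) = 5*(127/1075) = 127/215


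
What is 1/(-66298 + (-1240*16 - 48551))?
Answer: -1/134689 ≈ -7.4245e-6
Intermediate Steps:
1/(-66298 + (-1240*16 - 48551)) = 1/(-66298 + (-19840 - 48551)) = 1/(-66298 - 68391) = 1/(-134689) = -1/134689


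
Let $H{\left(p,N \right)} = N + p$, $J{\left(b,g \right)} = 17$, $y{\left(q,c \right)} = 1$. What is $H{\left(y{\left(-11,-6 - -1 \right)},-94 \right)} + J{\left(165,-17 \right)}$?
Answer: $-76$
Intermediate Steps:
$H{\left(y{\left(-11,-6 - -1 \right)},-94 \right)} + J{\left(165,-17 \right)} = \left(-94 + 1\right) + 17 = -93 + 17 = -76$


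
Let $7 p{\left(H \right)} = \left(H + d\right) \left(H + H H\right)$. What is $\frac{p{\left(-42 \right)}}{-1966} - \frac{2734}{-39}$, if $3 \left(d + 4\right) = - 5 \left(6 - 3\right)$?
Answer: $\frac{2932169}{38337} \approx 76.484$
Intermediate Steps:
$d = -9$ ($d = -4 + \frac{\left(-5\right) \left(6 - 3\right)}{3} = -4 + \frac{\left(-5\right) 3}{3} = -4 + \frac{1}{3} \left(-15\right) = -4 - 5 = -9$)
$p{\left(H \right)} = \frac{\left(-9 + H\right) \left(H + H^{2}\right)}{7}$ ($p{\left(H \right)} = \frac{\left(H - 9\right) \left(H + H H\right)}{7} = \frac{\left(-9 + H\right) \left(H + H^{2}\right)}{7}$)
$\frac{p{\left(-42 \right)}}{-1966} - \frac{2734}{-39} = \frac{\frac{1}{7} \left(-42\right) \left(-9 + \left(-42\right)^{2} - -336\right)}{-1966} - \frac{2734}{-39} = \frac{1}{7} \left(-42\right) \left(-9 + 1764 + 336\right) \left(- \frac{1}{1966}\right) - - \frac{2734}{39} = \frac{1}{7} \left(-42\right) 2091 \left(- \frac{1}{1966}\right) + \frac{2734}{39} = \left(-12546\right) \left(- \frac{1}{1966}\right) + \frac{2734}{39} = \frac{6273}{983} + \frac{2734}{39} = \frac{2932169}{38337}$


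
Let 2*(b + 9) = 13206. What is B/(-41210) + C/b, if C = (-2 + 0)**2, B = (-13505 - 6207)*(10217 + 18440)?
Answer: 931215904634/67934685 ≈ 13708.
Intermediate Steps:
b = 6594 (b = -9 + (1/2)*13206 = -9 + 6603 = 6594)
B = -564886784 (B = -19712*28657 = -564886784)
C = 4 (C = (-2)**2 = 4)
B/(-41210) + C/b = -564886784/(-41210) + 4/6594 = -564886784*(-1/41210) + 4*(1/6594) = 282443392/20605 + 2/3297 = 931215904634/67934685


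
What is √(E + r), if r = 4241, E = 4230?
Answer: √8471 ≈ 92.038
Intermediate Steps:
√(E + r) = √(4230 + 4241) = √8471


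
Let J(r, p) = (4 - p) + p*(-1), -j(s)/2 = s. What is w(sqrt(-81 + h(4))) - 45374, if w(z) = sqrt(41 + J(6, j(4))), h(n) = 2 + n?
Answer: -45374 + sqrt(61) ≈ -45366.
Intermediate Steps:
j(s) = -2*s
J(r, p) = 4 - 2*p (J(r, p) = (4 - p) - p = 4 - 2*p)
w(z) = sqrt(61) (w(z) = sqrt(41 + (4 - (-4)*4)) = sqrt(41 + (4 - 2*(-8))) = sqrt(41 + (4 + 16)) = sqrt(41 + 20) = sqrt(61))
w(sqrt(-81 + h(4))) - 45374 = sqrt(61) - 45374 = -45374 + sqrt(61)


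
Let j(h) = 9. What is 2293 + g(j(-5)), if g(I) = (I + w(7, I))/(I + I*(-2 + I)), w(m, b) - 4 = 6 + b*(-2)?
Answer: 165097/72 ≈ 2293.0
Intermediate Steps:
w(m, b) = 10 - 2*b (w(m, b) = 4 + (6 + b*(-2)) = 4 + (6 - 2*b) = 10 - 2*b)
g(I) = (10 - I)/(I + I*(-2 + I)) (g(I) = (I + (10 - 2*I))/(I + I*(-2 + I)) = (10 - I)/(I + I*(-2 + I)))
2293 + g(j(-5)) = 2293 + (10 - 1*9)/(9*(-1 + 9)) = 2293 + (⅑)*(10 - 9)/8 = 2293 + (⅑)*(⅛)*1 = 2293 + 1/72 = 165097/72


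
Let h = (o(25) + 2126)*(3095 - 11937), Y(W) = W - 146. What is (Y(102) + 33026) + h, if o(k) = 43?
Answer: -19145316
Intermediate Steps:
Y(W) = -146 + W
h = -19178298 (h = (43 + 2126)*(3095 - 11937) = 2169*(-8842) = -19178298)
(Y(102) + 33026) + h = ((-146 + 102) + 33026) - 19178298 = (-44 + 33026) - 19178298 = 32982 - 19178298 = -19145316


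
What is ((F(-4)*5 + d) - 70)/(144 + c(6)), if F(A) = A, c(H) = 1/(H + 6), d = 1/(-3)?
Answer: -1084/1729 ≈ -0.62695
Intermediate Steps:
d = -⅓ ≈ -0.33333
c(H) = 1/(6 + H)
((F(-4)*5 + d) - 70)/(144 + c(6)) = ((-4*5 - ⅓) - 70)/(144 + 1/(6 + 6)) = ((-20 - ⅓) - 70)/(144 + 1/12) = (-61/3 - 70)/(144 + 1/12) = -271/(3*1729/12) = -271/3*12/1729 = -1084/1729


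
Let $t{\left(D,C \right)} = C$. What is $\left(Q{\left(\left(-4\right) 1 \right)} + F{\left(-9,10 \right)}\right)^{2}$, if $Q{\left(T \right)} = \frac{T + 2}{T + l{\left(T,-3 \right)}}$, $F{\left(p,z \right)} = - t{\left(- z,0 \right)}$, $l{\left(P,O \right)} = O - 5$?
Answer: $\frac{1}{36} \approx 0.027778$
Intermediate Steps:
$l{\left(P,O \right)} = -5 + O$ ($l{\left(P,O \right)} = O - 5 = -5 + O$)
$F{\left(p,z \right)} = 0$ ($F{\left(p,z \right)} = \left(-1\right) 0 = 0$)
$Q{\left(T \right)} = \frac{2 + T}{-8 + T}$ ($Q{\left(T \right)} = \frac{T + 2}{T - 8} = \frac{2 + T}{T - 8} = \frac{2 + T}{-8 + T}$)
$\left(Q{\left(\left(-4\right) 1 \right)} + F{\left(-9,10 \right)}\right)^{2} = \left(\frac{2 - 4}{-8 - 4} + 0\right)^{2} = \left(\frac{1}{-12} \left(-2\right) + 0\right)^{2} = \left(\left(- \frac{1}{12}\right) \left(-2\right) + 0\right)^{2} = \left(\frac{1}{6} + 0\right)^{2} = \left(\frac{1}{6}\right)^{2} = \frac{1}{36}$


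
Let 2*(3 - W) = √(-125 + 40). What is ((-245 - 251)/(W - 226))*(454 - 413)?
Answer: 18139712/199001 - 40672*I*√85/199001 ≈ 91.154 - 1.8843*I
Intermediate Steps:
W = 3 - I*√85/2 (W = 3 - √(-125 + 40)/2 = 3 - I*√85/2 ≈ 3.0 - 4.6098*I)
((-245 - 251)/(W - 226))*(454 - 413) = ((-245 - 251)/((3 - I*√85/2) - 226))*(454 - 413) = -496/(-223 - I*√85/2)*41 = -20336/(-223 - I*√85/2)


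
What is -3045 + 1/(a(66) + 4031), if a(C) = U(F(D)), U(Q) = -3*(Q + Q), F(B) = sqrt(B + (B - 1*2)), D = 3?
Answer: -12237854/4019 ≈ -3045.0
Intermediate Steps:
F(B) = sqrt(-2 + 2*B) (F(B) = sqrt(B + (B - 2)) = sqrt(B + (-2 + B)) = sqrt(-2 + 2*B))
U(Q) = -6*Q
a(C) = -12 (a(C) = -6*sqrt(-2 + 2*3) = -6*sqrt(-2 + 6) = -6*sqrt(4) = -6*2 = -12)
-3045 + 1/(a(66) + 4031) = -3045 + 1/(-12 + 4031) = -3045 + 1/4019 = -12237854/4019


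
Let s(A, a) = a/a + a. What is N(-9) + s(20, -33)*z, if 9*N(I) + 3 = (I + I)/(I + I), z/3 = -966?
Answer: 834622/9 ≈ 92736.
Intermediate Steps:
s(A, a) = 1 + a
z = -2898 (z = 3*(-966) = -2898)
N(I) = -2/9 (N(I) = -⅓ + ((I + I)/(I + I))/9 = -⅓ + ((2*I)/((2*I)))/9 = -⅓ + ((2*I)*(1/(2*I)))/9 = -⅓ + (⅑)*1 = -⅓ + ⅑ = -2/9)
N(-9) + s(20, -33)*z = -2/9 + (1 - 33)*(-2898) = -2/9 - 32*(-2898) = -2/9 + 92736 = 834622/9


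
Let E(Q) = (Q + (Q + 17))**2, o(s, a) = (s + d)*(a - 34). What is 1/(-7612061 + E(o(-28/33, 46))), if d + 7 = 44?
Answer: -121/826367020 ≈ -1.4642e-7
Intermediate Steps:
d = 37 (d = -7 + 44 = 37)
o(s, a) = (-34 + a)*(37 + s) (o(s, a) = (s + 37)*(a - 34) = (37 + s)*(-34 + a) = (-34 + a)*(37 + s))
E(Q) = (17 + 2*Q)**2 (E(Q) = (Q + (17 + Q))**2 = (17 + 2*Q)**2)
1/(-7612061 + E(o(-28/33, 46))) = 1/(-7612061 + (17 + 2*(-1258 - (-952)/33 + 37*46 + 46*(-28/33)))**2) = 1/(-7612061 + (17 + 2*(-1258 - (-952)/33 + 1702 + 46*(-28*1/33)))**2) = 1/(-7612061 + (17 + 2*(-1258 - 34*(-28/33) + 1702 + 46*(-28/33)))**2) = 1/(-7612061 + (17 + 2*(-1258 + 952/33 + 1702 - 1288/33))**2) = 1/(-7612061 + (17 + 2*(4772/11))**2) = 1/(-7612061 + (17 + 9544/11)**2) = 1/(-7612061 + (9731/11)**2) = 1/(-7612061 + 94692361/121) = 1/(-826367020/121) = -121/826367020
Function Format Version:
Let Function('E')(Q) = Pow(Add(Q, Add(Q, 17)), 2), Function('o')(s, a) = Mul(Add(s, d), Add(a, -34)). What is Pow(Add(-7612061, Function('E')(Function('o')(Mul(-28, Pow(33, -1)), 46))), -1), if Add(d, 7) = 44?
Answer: Rational(-121, 826367020) ≈ -1.4642e-7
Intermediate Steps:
d = 37 (d = Add(-7, 44) = 37)
Function('o')(s, a) = Mul(Add(-34, a), Add(37, s)) (Function('o')(s, a) = Mul(Add(s, 37), Add(a, -34)) = Mul(Add(37, s), Add(-34, a)) = Mul(Add(-34, a), Add(37, s)))
Function('E')(Q) = Pow(Add(17, Mul(2, Q)), 2) (Function('E')(Q) = Pow(Add(Q, Add(17, Q)), 2) = Pow(Add(17, Mul(2, Q)), 2))
Pow(Add(-7612061, Function('E')(Function('o')(Mul(-28, Pow(33, -1)), 46))), -1) = Pow(Add(-7612061, Pow(Add(17, Mul(2, Add(-1258, Mul(-34, Mul(-28, Pow(33, -1))), Mul(37, 46), Mul(46, Mul(-28, Pow(33, -1)))))), 2)), -1) = Pow(Add(-7612061, Pow(Add(17, Mul(2, Add(-1258, Mul(-34, Mul(-28, Rational(1, 33))), 1702, Mul(46, Mul(-28, Rational(1, 33)))))), 2)), -1) = Pow(Add(-7612061, Pow(Add(17, Mul(2, Add(-1258, Mul(-34, Rational(-28, 33)), 1702, Mul(46, Rational(-28, 33))))), 2)), -1) = Pow(Add(-7612061, Pow(Add(17, Mul(2, Add(-1258, Rational(952, 33), 1702, Rational(-1288, 33)))), 2)), -1) = Pow(Add(-7612061, Pow(Add(17, Mul(2, Rational(4772, 11))), 2)), -1) = Pow(Add(-7612061, Pow(Add(17, Rational(9544, 11)), 2)), -1) = Pow(Add(-7612061, Pow(Rational(9731, 11), 2)), -1) = Pow(Add(-7612061, Rational(94692361, 121)), -1) = Pow(Rational(-826367020, 121), -1) = Rational(-121, 826367020)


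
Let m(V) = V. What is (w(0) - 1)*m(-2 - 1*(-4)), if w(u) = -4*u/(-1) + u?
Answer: -2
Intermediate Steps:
w(u) = 5*u (w(u) = -4*u*(-1) + u = -(-4)*u + u = 4*u + u = 5*u)
(w(0) - 1)*m(-2 - 1*(-4)) = (5*0 - 1)*(-2 - 1*(-4)) = (0 - 1)*(-2 + 4) = -1*2 = -2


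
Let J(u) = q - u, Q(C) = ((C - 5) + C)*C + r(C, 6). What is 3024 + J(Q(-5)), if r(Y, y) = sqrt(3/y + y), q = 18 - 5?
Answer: 2962 - sqrt(26)/2 ≈ 2959.4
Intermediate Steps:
q = 13
r(Y, y) = sqrt(y + 3/y)
Q(C) = sqrt(26)/2 + C*(-5 + 2*C) (Q(C) = ((C - 5) + C)*C + sqrt(6 + 3/6) = ((-5 + C) + C)*C + sqrt(6 + 3*(1/6)) = (-5 + 2*C)*C + sqrt(6 + 1/2) = C*(-5 + 2*C) + sqrt(13/2) = C*(-5 + 2*C) + sqrt(26)/2 = sqrt(26)/2 + C*(-5 + 2*C))
J(u) = 13 - u
3024 + J(Q(-5)) = 3024 + (13 - (sqrt(26)/2 - 5*(-5) + 2*(-5)**2)) = 3024 + (13 - (sqrt(26)/2 + 25 + 2*25)) = 3024 + (13 - (sqrt(26)/2 + 25 + 50)) = 3024 + (13 - (75 + sqrt(26)/2)) = 3024 + (13 + (-75 - sqrt(26)/2)) = 3024 + (-62 - sqrt(26)/2) = 2962 - sqrt(26)/2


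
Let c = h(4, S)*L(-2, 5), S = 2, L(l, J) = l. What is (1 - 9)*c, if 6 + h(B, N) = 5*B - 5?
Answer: 144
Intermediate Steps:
h(B, N) = -11 + 5*B (h(B, N) = -6 + (5*B - 5) = -6 + (-5 + 5*B) = -11 + 5*B)
c = -18 (c = (-11 + 5*4)*(-2) = (-11 + 20)*(-2) = 9*(-2) = -18)
(1 - 9)*c = (1 - 9)*(-18) = -8*(-18) = 144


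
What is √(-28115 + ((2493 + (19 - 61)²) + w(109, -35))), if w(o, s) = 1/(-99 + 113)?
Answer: I*√4676154/14 ≈ 154.46*I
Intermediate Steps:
w(o, s) = 1/14
√(-28115 + ((2493 + (19 - 61)²) + w(109, -35))) = √(-28115 + ((2493 + (19 - 61)²) + 1/14)) = √(-28115 + ((2493 + (-42)²) + 1/14)) = √(-28115 + ((2493 + 1764) + 1/14)) = √(-28115 + (4257 + 1/14)) = √(-28115 + 59599/14) = √(-334011/14) = I*√4676154/14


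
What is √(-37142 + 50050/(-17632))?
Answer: 3*I*√20048373583/2204 ≈ 192.73*I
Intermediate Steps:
√(-37142 + 50050/(-17632)) = √(-37142 + 50050*(-1/17632)) = √(-37142 - 25025/8816) = √(-327468897/8816) = 3*I*√20048373583/2204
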